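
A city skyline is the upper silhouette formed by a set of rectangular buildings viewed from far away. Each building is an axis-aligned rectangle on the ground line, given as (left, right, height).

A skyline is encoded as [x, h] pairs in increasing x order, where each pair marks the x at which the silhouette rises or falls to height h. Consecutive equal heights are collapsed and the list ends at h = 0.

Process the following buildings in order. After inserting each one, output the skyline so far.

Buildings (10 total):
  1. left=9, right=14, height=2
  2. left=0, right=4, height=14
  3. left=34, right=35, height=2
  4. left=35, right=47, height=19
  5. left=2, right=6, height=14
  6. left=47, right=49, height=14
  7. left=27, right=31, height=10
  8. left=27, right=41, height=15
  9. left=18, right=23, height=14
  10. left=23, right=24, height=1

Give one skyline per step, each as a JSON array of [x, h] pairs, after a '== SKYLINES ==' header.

== SKYLINES ==
[[9,2],[14,0]]
[[0,14],[4,0],[9,2],[14,0]]
[[0,14],[4,0],[9,2],[14,0],[34,2],[35,0]]
[[0,14],[4,0],[9,2],[14,0],[34,2],[35,19],[47,0]]
[[0,14],[6,0],[9,2],[14,0],[34,2],[35,19],[47,0]]
[[0,14],[6,0],[9,2],[14,0],[34,2],[35,19],[47,14],[49,0]]
[[0,14],[6,0],[9,2],[14,0],[27,10],[31,0],[34,2],[35,19],[47,14],[49,0]]
[[0,14],[6,0],[9,2],[14,0],[27,15],[35,19],[47,14],[49,0]]
[[0,14],[6,0],[9,2],[14,0],[18,14],[23,0],[27,15],[35,19],[47,14],[49,0]]
[[0,14],[6,0],[9,2],[14,0],[18,14],[23,1],[24,0],[27,15],[35,19],[47,14],[49,0]]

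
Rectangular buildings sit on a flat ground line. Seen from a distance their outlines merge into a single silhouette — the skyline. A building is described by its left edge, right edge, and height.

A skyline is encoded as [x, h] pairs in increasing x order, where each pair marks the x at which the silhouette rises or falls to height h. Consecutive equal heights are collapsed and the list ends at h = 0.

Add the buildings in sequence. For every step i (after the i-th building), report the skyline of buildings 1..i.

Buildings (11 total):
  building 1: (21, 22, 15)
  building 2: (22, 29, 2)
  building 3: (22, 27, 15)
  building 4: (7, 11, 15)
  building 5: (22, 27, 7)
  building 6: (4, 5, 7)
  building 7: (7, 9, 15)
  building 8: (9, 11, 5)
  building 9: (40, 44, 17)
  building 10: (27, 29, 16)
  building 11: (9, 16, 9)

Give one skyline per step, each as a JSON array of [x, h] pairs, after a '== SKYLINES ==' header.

== SKYLINES ==
[[21,15],[22,0]]
[[21,15],[22,2],[29,0]]
[[21,15],[27,2],[29,0]]
[[7,15],[11,0],[21,15],[27,2],[29,0]]
[[7,15],[11,0],[21,15],[27,2],[29,0]]
[[4,7],[5,0],[7,15],[11,0],[21,15],[27,2],[29,0]]
[[4,7],[5,0],[7,15],[11,0],[21,15],[27,2],[29,0]]
[[4,7],[5,0],[7,15],[11,0],[21,15],[27,2],[29,0]]
[[4,7],[5,0],[7,15],[11,0],[21,15],[27,2],[29,0],[40,17],[44,0]]
[[4,7],[5,0],[7,15],[11,0],[21,15],[27,16],[29,0],[40,17],[44,0]]
[[4,7],[5,0],[7,15],[11,9],[16,0],[21,15],[27,16],[29,0],[40,17],[44,0]]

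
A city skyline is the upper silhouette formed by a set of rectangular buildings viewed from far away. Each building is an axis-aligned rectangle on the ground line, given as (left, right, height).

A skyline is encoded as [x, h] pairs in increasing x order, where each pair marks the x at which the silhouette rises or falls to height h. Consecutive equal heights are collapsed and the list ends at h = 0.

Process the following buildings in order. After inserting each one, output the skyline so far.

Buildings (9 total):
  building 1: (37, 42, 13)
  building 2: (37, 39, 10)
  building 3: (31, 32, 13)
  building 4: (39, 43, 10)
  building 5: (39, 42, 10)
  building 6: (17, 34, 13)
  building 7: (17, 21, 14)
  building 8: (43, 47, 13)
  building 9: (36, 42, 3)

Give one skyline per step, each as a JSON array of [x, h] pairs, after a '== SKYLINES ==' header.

== SKYLINES ==
[[37,13],[42,0]]
[[37,13],[42,0]]
[[31,13],[32,0],[37,13],[42,0]]
[[31,13],[32,0],[37,13],[42,10],[43,0]]
[[31,13],[32,0],[37,13],[42,10],[43,0]]
[[17,13],[34,0],[37,13],[42,10],[43,0]]
[[17,14],[21,13],[34,0],[37,13],[42,10],[43,0]]
[[17,14],[21,13],[34,0],[37,13],[42,10],[43,13],[47,0]]
[[17,14],[21,13],[34,0],[36,3],[37,13],[42,10],[43,13],[47,0]]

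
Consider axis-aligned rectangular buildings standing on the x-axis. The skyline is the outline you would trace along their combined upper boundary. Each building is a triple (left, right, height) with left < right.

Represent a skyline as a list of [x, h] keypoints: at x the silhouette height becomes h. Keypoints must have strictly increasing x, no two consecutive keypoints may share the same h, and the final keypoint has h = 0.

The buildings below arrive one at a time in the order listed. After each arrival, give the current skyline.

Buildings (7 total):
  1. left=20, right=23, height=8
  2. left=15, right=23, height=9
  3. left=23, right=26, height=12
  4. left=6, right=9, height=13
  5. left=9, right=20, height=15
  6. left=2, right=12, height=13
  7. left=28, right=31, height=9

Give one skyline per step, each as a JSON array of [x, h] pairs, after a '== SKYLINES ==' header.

== SKYLINES ==
[[20,8],[23,0]]
[[15,9],[23,0]]
[[15,9],[23,12],[26,0]]
[[6,13],[9,0],[15,9],[23,12],[26,0]]
[[6,13],[9,15],[20,9],[23,12],[26,0]]
[[2,13],[9,15],[20,9],[23,12],[26,0]]
[[2,13],[9,15],[20,9],[23,12],[26,0],[28,9],[31,0]]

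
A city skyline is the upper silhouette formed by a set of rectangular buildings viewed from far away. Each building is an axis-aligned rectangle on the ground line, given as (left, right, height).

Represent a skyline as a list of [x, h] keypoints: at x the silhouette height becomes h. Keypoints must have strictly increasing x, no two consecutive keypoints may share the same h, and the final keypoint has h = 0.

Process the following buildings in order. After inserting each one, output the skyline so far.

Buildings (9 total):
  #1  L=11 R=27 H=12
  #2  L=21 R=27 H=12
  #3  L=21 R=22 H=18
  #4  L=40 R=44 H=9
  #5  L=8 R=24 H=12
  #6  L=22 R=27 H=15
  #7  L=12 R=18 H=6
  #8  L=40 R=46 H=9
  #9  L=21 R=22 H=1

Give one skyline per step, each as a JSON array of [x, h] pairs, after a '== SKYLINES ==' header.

== SKYLINES ==
[[11,12],[27,0]]
[[11,12],[27,0]]
[[11,12],[21,18],[22,12],[27,0]]
[[11,12],[21,18],[22,12],[27,0],[40,9],[44,0]]
[[8,12],[21,18],[22,12],[27,0],[40,9],[44,0]]
[[8,12],[21,18],[22,15],[27,0],[40,9],[44,0]]
[[8,12],[21,18],[22,15],[27,0],[40,9],[44,0]]
[[8,12],[21,18],[22,15],[27,0],[40,9],[46,0]]
[[8,12],[21,18],[22,15],[27,0],[40,9],[46,0]]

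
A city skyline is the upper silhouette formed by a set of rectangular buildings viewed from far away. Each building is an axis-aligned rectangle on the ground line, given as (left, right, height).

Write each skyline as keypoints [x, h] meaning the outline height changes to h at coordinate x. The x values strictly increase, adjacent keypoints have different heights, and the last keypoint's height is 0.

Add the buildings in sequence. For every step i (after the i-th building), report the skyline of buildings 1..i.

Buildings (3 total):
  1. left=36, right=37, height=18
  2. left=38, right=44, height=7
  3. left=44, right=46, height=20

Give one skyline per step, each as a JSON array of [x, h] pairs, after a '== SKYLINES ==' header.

== SKYLINES ==
[[36,18],[37,0]]
[[36,18],[37,0],[38,7],[44,0]]
[[36,18],[37,0],[38,7],[44,20],[46,0]]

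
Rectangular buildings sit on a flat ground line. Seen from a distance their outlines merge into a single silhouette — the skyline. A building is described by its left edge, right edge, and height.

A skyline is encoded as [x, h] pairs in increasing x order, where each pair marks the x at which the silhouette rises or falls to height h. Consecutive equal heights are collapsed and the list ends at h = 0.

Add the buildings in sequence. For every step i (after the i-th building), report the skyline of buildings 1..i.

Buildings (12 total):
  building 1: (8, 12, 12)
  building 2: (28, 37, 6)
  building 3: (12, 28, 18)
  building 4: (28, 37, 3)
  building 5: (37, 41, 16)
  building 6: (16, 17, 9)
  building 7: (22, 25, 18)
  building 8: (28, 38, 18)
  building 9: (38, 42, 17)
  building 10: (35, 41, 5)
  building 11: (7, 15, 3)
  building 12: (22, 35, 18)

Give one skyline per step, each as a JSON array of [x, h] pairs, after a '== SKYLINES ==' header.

== SKYLINES ==
[[8,12],[12,0]]
[[8,12],[12,0],[28,6],[37,0]]
[[8,12],[12,18],[28,6],[37,0]]
[[8,12],[12,18],[28,6],[37,0]]
[[8,12],[12,18],[28,6],[37,16],[41,0]]
[[8,12],[12,18],[28,6],[37,16],[41,0]]
[[8,12],[12,18],[28,6],[37,16],[41,0]]
[[8,12],[12,18],[38,16],[41,0]]
[[8,12],[12,18],[38,17],[42,0]]
[[8,12],[12,18],[38,17],[42,0]]
[[7,3],[8,12],[12,18],[38,17],[42,0]]
[[7,3],[8,12],[12,18],[38,17],[42,0]]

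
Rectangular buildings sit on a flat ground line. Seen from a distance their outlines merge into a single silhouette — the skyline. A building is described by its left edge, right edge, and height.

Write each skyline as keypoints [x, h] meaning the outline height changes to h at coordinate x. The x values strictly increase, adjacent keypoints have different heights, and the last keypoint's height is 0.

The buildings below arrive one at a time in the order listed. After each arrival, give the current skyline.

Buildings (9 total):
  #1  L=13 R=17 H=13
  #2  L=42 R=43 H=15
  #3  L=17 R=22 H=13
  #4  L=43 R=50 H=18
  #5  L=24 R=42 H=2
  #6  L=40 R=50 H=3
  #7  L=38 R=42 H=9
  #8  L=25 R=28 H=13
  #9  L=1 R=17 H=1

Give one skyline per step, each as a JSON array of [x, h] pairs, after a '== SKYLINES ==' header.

== SKYLINES ==
[[13,13],[17,0]]
[[13,13],[17,0],[42,15],[43,0]]
[[13,13],[22,0],[42,15],[43,0]]
[[13,13],[22,0],[42,15],[43,18],[50,0]]
[[13,13],[22,0],[24,2],[42,15],[43,18],[50,0]]
[[13,13],[22,0],[24,2],[40,3],[42,15],[43,18],[50,0]]
[[13,13],[22,0],[24,2],[38,9],[42,15],[43,18],[50,0]]
[[13,13],[22,0],[24,2],[25,13],[28,2],[38,9],[42,15],[43,18],[50,0]]
[[1,1],[13,13],[22,0],[24,2],[25,13],[28,2],[38,9],[42,15],[43,18],[50,0]]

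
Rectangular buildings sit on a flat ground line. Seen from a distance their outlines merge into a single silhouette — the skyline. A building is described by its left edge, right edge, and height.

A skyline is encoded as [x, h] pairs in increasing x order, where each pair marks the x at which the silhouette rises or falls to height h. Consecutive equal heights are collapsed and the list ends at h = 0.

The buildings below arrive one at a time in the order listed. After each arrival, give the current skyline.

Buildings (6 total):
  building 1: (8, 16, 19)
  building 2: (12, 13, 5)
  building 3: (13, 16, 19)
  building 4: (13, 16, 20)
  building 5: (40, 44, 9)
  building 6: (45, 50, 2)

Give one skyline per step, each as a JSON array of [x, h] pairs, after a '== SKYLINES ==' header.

== SKYLINES ==
[[8,19],[16,0]]
[[8,19],[16,0]]
[[8,19],[16,0]]
[[8,19],[13,20],[16,0]]
[[8,19],[13,20],[16,0],[40,9],[44,0]]
[[8,19],[13,20],[16,0],[40,9],[44,0],[45,2],[50,0]]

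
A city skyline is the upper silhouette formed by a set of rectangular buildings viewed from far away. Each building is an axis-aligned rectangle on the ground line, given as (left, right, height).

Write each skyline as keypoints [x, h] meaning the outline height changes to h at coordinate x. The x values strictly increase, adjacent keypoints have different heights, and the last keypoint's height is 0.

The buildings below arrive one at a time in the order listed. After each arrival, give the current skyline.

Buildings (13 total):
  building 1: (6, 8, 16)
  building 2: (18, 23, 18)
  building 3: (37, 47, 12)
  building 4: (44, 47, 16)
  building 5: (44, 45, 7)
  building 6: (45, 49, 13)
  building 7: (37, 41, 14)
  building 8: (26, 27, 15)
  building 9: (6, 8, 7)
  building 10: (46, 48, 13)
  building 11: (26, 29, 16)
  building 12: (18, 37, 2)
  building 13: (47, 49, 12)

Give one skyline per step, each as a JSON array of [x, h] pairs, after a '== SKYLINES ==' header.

== SKYLINES ==
[[6,16],[8,0]]
[[6,16],[8,0],[18,18],[23,0]]
[[6,16],[8,0],[18,18],[23,0],[37,12],[47,0]]
[[6,16],[8,0],[18,18],[23,0],[37,12],[44,16],[47,0]]
[[6,16],[8,0],[18,18],[23,0],[37,12],[44,16],[47,0]]
[[6,16],[8,0],[18,18],[23,0],[37,12],[44,16],[47,13],[49,0]]
[[6,16],[8,0],[18,18],[23,0],[37,14],[41,12],[44,16],[47,13],[49,0]]
[[6,16],[8,0],[18,18],[23,0],[26,15],[27,0],[37,14],[41,12],[44,16],[47,13],[49,0]]
[[6,16],[8,0],[18,18],[23,0],[26,15],[27,0],[37,14],[41,12],[44,16],[47,13],[49,0]]
[[6,16],[8,0],[18,18],[23,0],[26,15],[27,0],[37,14],[41,12],[44,16],[47,13],[49,0]]
[[6,16],[8,0],[18,18],[23,0],[26,16],[29,0],[37,14],[41,12],[44,16],[47,13],[49,0]]
[[6,16],[8,0],[18,18],[23,2],[26,16],[29,2],[37,14],[41,12],[44,16],[47,13],[49,0]]
[[6,16],[8,0],[18,18],[23,2],[26,16],[29,2],[37,14],[41,12],[44,16],[47,13],[49,0]]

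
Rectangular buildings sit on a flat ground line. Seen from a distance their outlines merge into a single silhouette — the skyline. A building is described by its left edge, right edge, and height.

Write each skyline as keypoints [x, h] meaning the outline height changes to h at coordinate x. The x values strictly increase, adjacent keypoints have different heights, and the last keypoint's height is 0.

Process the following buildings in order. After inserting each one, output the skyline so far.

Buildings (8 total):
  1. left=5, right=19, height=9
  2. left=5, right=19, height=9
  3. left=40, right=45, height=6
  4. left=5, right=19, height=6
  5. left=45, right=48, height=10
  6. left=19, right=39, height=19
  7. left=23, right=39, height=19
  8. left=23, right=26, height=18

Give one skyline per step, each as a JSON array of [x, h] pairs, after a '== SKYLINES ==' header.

== SKYLINES ==
[[5,9],[19,0]]
[[5,9],[19,0]]
[[5,9],[19,0],[40,6],[45,0]]
[[5,9],[19,0],[40,6],[45,0]]
[[5,9],[19,0],[40,6],[45,10],[48,0]]
[[5,9],[19,19],[39,0],[40,6],[45,10],[48,0]]
[[5,9],[19,19],[39,0],[40,6],[45,10],[48,0]]
[[5,9],[19,19],[39,0],[40,6],[45,10],[48,0]]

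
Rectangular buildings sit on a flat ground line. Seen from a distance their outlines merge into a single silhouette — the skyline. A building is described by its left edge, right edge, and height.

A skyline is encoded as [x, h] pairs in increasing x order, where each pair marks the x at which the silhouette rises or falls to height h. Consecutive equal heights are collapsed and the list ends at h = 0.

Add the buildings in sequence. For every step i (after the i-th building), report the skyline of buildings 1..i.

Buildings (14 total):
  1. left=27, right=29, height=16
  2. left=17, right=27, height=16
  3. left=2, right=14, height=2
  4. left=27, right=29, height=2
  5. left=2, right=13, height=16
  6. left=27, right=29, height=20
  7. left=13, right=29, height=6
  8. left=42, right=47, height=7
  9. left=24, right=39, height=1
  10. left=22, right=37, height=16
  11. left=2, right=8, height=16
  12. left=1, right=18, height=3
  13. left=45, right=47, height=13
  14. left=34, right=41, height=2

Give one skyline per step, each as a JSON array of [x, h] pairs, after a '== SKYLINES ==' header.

== SKYLINES ==
[[27,16],[29,0]]
[[17,16],[29,0]]
[[2,2],[14,0],[17,16],[29,0]]
[[2,2],[14,0],[17,16],[29,0]]
[[2,16],[13,2],[14,0],[17,16],[29,0]]
[[2,16],[13,2],[14,0],[17,16],[27,20],[29,0]]
[[2,16],[13,6],[17,16],[27,20],[29,0]]
[[2,16],[13,6],[17,16],[27,20],[29,0],[42,7],[47,0]]
[[2,16],[13,6],[17,16],[27,20],[29,1],[39,0],[42,7],[47,0]]
[[2,16],[13,6],[17,16],[27,20],[29,16],[37,1],[39,0],[42,7],[47,0]]
[[2,16],[13,6],[17,16],[27,20],[29,16],[37,1],[39,0],[42,7],[47,0]]
[[1,3],[2,16],[13,6],[17,16],[27,20],[29,16],[37,1],[39,0],[42,7],[47,0]]
[[1,3],[2,16],[13,6],[17,16],[27,20],[29,16],[37,1],[39,0],[42,7],[45,13],[47,0]]
[[1,3],[2,16],[13,6],[17,16],[27,20],[29,16],[37,2],[41,0],[42,7],[45,13],[47,0]]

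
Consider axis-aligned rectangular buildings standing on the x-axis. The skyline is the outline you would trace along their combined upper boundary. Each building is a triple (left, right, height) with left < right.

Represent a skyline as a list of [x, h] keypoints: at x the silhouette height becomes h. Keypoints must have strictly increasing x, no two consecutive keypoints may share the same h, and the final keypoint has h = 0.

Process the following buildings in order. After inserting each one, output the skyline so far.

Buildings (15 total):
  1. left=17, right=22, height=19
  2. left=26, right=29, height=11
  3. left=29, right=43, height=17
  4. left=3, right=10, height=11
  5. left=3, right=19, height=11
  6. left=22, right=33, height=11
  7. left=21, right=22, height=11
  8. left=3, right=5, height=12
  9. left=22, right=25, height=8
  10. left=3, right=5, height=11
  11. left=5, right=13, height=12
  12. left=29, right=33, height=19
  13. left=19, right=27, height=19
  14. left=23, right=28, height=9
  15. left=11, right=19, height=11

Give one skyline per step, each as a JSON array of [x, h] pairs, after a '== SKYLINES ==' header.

== SKYLINES ==
[[17,19],[22,0]]
[[17,19],[22,0],[26,11],[29,0]]
[[17,19],[22,0],[26,11],[29,17],[43,0]]
[[3,11],[10,0],[17,19],[22,0],[26,11],[29,17],[43,0]]
[[3,11],[17,19],[22,0],[26,11],[29,17],[43,0]]
[[3,11],[17,19],[22,11],[29,17],[43,0]]
[[3,11],[17,19],[22,11],[29,17],[43,0]]
[[3,12],[5,11],[17,19],[22,11],[29,17],[43,0]]
[[3,12],[5,11],[17,19],[22,11],[29,17],[43,0]]
[[3,12],[5,11],[17,19],[22,11],[29,17],[43,0]]
[[3,12],[13,11],[17,19],[22,11],[29,17],[43,0]]
[[3,12],[13,11],[17,19],[22,11],[29,19],[33,17],[43,0]]
[[3,12],[13,11],[17,19],[27,11],[29,19],[33,17],[43,0]]
[[3,12],[13,11],[17,19],[27,11],[29,19],[33,17],[43,0]]
[[3,12],[13,11],[17,19],[27,11],[29,19],[33,17],[43,0]]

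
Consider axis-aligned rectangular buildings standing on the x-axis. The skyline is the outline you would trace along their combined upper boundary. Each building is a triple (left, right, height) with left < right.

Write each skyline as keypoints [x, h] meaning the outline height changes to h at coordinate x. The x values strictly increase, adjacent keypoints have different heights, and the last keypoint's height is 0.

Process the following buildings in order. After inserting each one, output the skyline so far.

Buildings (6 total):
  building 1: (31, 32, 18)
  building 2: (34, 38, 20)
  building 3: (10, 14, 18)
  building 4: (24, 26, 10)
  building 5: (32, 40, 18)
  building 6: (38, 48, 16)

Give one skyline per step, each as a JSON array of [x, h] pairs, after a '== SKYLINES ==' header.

== SKYLINES ==
[[31,18],[32,0]]
[[31,18],[32,0],[34,20],[38,0]]
[[10,18],[14,0],[31,18],[32,0],[34,20],[38,0]]
[[10,18],[14,0],[24,10],[26,0],[31,18],[32,0],[34,20],[38,0]]
[[10,18],[14,0],[24,10],[26,0],[31,18],[34,20],[38,18],[40,0]]
[[10,18],[14,0],[24,10],[26,0],[31,18],[34,20],[38,18],[40,16],[48,0]]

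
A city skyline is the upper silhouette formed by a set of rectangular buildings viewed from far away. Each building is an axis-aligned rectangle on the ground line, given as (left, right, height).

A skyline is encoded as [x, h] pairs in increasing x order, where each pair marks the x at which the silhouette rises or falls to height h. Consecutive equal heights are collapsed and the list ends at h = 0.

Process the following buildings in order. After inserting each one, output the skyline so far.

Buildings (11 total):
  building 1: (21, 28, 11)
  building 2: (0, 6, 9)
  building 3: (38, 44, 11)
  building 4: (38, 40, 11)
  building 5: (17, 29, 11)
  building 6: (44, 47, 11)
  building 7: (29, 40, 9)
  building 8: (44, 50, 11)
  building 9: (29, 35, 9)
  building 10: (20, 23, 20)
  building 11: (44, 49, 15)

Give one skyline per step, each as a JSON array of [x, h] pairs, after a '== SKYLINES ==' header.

== SKYLINES ==
[[21,11],[28,0]]
[[0,9],[6,0],[21,11],[28,0]]
[[0,9],[6,0],[21,11],[28,0],[38,11],[44,0]]
[[0,9],[6,0],[21,11],[28,0],[38,11],[44,0]]
[[0,9],[6,0],[17,11],[29,0],[38,11],[44,0]]
[[0,9],[6,0],[17,11],[29,0],[38,11],[47,0]]
[[0,9],[6,0],[17,11],[29,9],[38,11],[47,0]]
[[0,9],[6,0],[17,11],[29,9],[38,11],[50,0]]
[[0,9],[6,0],[17,11],[29,9],[38,11],[50,0]]
[[0,9],[6,0],[17,11],[20,20],[23,11],[29,9],[38,11],[50,0]]
[[0,9],[6,0],[17,11],[20,20],[23,11],[29,9],[38,11],[44,15],[49,11],[50,0]]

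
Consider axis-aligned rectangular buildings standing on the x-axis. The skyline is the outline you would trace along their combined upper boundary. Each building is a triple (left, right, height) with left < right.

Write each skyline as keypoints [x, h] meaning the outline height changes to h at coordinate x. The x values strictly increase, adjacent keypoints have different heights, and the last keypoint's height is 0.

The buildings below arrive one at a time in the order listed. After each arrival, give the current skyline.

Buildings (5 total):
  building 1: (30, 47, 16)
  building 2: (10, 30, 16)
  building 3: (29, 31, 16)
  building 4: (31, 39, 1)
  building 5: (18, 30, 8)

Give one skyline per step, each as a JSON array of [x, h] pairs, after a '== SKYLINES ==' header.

== SKYLINES ==
[[30,16],[47,0]]
[[10,16],[47,0]]
[[10,16],[47,0]]
[[10,16],[47,0]]
[[10,16],[47,0]]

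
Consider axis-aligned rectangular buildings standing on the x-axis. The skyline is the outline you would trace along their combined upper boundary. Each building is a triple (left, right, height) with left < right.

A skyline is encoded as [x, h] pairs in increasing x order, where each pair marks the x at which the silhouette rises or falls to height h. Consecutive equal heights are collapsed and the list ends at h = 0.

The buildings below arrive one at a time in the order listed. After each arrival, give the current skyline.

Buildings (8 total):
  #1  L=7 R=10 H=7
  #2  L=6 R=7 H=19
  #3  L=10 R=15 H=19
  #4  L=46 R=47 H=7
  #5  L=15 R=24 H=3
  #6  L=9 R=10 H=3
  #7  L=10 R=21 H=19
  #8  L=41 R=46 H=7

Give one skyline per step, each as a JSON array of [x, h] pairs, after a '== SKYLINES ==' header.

== SKYLINES ==
[[7,7],[10,0]]
[[6,19],[7,7],[10,0]]
[[6,19],[7,7],[10,19],[15,0]]
[[6,19],[7,7],[10,19],[15,0],[46,7],[47,0]]
[[6,19],[7,7],[10,19],[15,3],[24,0],[46,7],[47,0]]
[[6,19],[7,7],[10,19],[15,3],[24,0],[46,7],[47,0]]
[[6,19],[7,7],[10,19],[21,3],[24,0],[46,7],[47,0]]
[[6,19],[7,7],[10,19],[21,3],[24,0],[41,7],[47,0]]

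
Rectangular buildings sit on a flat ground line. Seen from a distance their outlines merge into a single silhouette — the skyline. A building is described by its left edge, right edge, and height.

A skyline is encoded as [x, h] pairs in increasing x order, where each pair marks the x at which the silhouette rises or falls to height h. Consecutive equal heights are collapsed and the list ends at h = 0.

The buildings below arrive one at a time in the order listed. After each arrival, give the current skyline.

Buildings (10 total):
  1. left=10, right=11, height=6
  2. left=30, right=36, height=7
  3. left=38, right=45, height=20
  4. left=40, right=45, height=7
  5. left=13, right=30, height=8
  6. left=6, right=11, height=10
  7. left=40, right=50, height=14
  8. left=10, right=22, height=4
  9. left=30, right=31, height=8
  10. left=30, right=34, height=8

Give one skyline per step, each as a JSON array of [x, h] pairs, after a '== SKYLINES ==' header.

== SKYLINES ==
[[10,6],[11,0]]
[[10,6],[11,0],[30,7],[36,0]]
[[10,6],[11,0],[30,7],[36,0],[38,20],[45,0]]
[[10,6],[11,0],[30,7],[36,0],[38,20],[45,0]]
[[10,6],[11,0],[13,8],[30,7],[36,0],[38,20],[45,0]]
[[6,10],[11,0],[13,8],[30,7],[36,0],[38,20],[45,0]]
[[6,10],[11,0],[13,8],[30,7],[36,0],[38,20],[45,14],[50,0]]
[[6,10],[11,4],[13,8],[30,7],[36,0],[38,20],[45,14],[50,0]]
[[6,10],[11,4],[13,8],[31,7],[36,0],[38,20],[45,14],[50,0]]
[[6,10],[11,4],[13,8],[34,7],[36,0],[38,20],[45,14],[50,0]]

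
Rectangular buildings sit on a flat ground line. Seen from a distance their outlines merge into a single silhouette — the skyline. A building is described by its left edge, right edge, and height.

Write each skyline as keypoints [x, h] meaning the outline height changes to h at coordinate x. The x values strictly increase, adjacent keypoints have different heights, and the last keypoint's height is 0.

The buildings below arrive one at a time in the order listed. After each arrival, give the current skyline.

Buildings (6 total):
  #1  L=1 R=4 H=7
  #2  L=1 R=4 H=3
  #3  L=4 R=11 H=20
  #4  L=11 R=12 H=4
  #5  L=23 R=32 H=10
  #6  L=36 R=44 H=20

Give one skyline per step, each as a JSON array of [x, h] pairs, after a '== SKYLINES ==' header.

== SKYLINES ==
[[1,7],[4,0]]
[[1,7],[4,0]]
[[1,7],[4,20],[11,0]]
[[1,7],[4,20],[11,4],[12,0]]
[[1,7],[4,20],[11,4],[12,0],[23,10],[32,0]]
[[1,7],[4,20],[11,4],[12,0],[23,10],[32,0],[36,20],[44,0]]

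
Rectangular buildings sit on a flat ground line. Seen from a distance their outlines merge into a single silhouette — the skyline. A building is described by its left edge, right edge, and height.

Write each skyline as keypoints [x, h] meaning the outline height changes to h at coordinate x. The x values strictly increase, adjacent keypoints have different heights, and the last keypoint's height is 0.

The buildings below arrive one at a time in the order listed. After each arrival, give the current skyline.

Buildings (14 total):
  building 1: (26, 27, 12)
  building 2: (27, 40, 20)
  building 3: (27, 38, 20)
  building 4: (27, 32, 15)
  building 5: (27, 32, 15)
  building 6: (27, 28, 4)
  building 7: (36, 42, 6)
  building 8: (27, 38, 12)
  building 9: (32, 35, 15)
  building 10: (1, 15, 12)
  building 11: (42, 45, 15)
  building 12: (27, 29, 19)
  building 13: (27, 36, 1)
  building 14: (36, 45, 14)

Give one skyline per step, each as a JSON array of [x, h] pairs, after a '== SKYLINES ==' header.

== SKYLINES ==
[[26,12],[27,0]]
[[26,12],[27,20],[40,0]]
[[26,12],[27,20],[40,0]]
[[26,12],[27,20],[40,0]]
[[26,12],[27,20],[40,0]]
[[26,12],[27,20],[40,0]]
[[26,12],[27,20],[40,6],[42,0]]
[[26,12],[27,20],[40,6],[42,0]]
[[26,12],[27,20],[40,6],[42,0]]
[[1,12],[15,0],[26,12],[27,20],[40,6],[42,0]]
[[1,12],[15,0],[26,12],[27,20],[40,6],[42,15],[45,0]]
[[1,12],[15,0],[26,12],[27,20],[40,6],[42,15],[45,0]]
[[1,12],[15,0],[26,12],[27,20],[40,6],[42,15],[45,0]]
[[1,12],[15,0],[26,12],[27,20],[40,14],[42,15],[45,0]]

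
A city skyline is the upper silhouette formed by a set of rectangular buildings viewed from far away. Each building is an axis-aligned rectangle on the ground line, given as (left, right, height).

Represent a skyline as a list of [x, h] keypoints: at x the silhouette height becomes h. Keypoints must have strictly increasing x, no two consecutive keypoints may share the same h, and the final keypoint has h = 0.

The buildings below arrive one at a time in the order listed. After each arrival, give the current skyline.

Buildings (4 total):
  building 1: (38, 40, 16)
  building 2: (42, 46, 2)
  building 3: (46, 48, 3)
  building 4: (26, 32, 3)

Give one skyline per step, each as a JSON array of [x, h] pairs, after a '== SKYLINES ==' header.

== SKYLINES ==
[[38,16],[40,0]]
[[38,16],[40,0],[42,2],[46,0]]
[[38,16],[40,0],[42,2],[46,3],[48,0]]
[[26,3],[32,0],[38,16],[40,0],[42,2],[46,3],[48,0]]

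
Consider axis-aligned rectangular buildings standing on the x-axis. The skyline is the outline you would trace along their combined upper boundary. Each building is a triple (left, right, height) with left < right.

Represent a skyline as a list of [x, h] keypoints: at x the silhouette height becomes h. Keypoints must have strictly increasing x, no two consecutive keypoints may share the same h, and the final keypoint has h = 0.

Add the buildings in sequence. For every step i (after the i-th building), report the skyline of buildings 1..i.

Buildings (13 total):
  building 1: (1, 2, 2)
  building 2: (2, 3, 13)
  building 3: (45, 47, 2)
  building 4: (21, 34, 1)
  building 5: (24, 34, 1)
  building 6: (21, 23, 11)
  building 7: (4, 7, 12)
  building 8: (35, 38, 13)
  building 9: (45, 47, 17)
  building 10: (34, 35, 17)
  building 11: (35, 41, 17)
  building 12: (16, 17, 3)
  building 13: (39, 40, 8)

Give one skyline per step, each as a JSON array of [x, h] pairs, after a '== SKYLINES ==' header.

== SKYLINES ==
[[1,2],[2,0]]
[[1,2],[2,13],[3,0]]
[[1,2],[2,13],[3,0],[45,2],[47,0]]
[[1,2],[2,13],[3,0],[21,1],[34,0],[45,2],[47,0]]
[[1,2],[2,13],[3,0],[21,1],[34,0],[45,2],[47,0]]
[[1,2],[2,13],[3,0],[21,11],[23,1],[34,0],[45,2],[47,0]]
[[1,2],[2,13],[3,0],[4,12],[7,0],[21,11],[23,1],[34,0],[45,2],[47,0]]
[[1,2],[2,13],[3,0],[4,12],[7,0],[21,11],[23,1],[34,0],[35,13],[38,0],[45,2],[47,0]]
[[1,2],[2,13],[3,0],[4,12],[7,0],[21,11],[23,1],[34,0],[35,13],[38,0],[45,17],[47,0]]
[[1,2],[2,13],[3,0],[4,12],[7,0],[21,11],[23,1],[34,17],[35,13],[38,0],[45,17],[47,0]]
[[1,2],[2,13],[3,0],[4,12],[7,0],[21,11],[23,1],[34,17],[41,0],[45,17],[47,0]]
[[1,2],[2,13],[3,0],[4,12],[7,0],[16,3],[17,0],[21,11],[23,1],[34,17],[41,0],[45,17],[47,0]]
[[1,2],[2,13],[3,0],[4,12],[7,0],[16,3],[17,0],[21,11],[23,1],[34,17],[41,0],[45,17],[47,0]]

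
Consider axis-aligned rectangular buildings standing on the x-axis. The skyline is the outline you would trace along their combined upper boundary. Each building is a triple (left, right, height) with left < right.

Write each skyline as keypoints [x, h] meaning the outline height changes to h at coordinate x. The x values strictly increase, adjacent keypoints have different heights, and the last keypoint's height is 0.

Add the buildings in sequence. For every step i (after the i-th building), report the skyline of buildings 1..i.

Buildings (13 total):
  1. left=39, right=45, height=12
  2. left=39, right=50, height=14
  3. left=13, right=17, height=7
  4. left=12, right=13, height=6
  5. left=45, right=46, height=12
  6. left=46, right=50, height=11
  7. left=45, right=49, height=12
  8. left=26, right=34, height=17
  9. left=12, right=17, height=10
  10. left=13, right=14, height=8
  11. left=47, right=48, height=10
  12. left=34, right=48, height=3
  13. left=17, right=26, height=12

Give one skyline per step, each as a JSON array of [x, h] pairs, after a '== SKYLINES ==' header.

== SKYLINES ==
[[39,12],[45,0]]
[[39,14],[50,0]]
[[13,7],[17,0],[39,14],[50,0]]
[[12,6],[13,7],[17,0],[39,14],[50,0]]
[[12,6],[13,7],[17,0],[39,14],[50,0]]
[[12,6],[13,7],[17,0],[39,14],[50,0]]
[[12,6],[13,7],[17,0],[39,14],[50,0]]
[[12,6],[13,7],[17,0],[26,17],[34,0],[39,14],[50,0]]
[[12,10],[17,0],[26,17],[34,0],[39,14],[50,0]]
[[12,10],[17,0],[26,17],[34,0],[39,14],[50,0]]
[[12,10],[17,0],[26,17],[34,0],[39,14],[50,0]]
[[12,10],[17,0],[26,17],[34,3],[39,14],[50,0]]
[[12,10],[17,12],[26,17],[34,3],[39,14],[50,0]]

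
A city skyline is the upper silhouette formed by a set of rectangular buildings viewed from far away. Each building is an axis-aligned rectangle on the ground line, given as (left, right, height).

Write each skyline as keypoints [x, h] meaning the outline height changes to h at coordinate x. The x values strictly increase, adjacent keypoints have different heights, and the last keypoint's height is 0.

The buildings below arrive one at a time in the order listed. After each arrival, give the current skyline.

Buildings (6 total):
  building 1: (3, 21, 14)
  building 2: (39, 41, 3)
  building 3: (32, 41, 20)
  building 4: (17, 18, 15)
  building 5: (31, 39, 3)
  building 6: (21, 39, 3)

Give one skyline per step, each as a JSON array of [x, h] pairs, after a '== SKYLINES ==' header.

== SKYLINES ==
[[3,14],[21,0]]
[[3,14],[21,0],[39,3],[41,0]]
[[3,14],[21,0],[32,20],[41,0]]
[[3,14],[17,15],[18,14],[21,0],[32,20],[41,0]]
[[3,14],[17,15],[18,14],[21,0],[31,3],[32,20],[41,0]]
[[3,14],[17,15],[18,14],[21,3],[32,20],[41,0]]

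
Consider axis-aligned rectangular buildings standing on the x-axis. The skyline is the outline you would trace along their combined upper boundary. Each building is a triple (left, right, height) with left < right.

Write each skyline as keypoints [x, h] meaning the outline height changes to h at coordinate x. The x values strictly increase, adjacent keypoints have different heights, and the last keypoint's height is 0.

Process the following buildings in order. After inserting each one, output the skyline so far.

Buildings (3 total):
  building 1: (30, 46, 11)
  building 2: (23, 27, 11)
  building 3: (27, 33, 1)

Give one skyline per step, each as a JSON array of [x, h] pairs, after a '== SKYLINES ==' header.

== SKYLINES ==
[[30,11],[46,0]]
[[23,11],[27,0],[30,11],[46,0]]
[[23,11],[27,1],[30,11],[46,0]]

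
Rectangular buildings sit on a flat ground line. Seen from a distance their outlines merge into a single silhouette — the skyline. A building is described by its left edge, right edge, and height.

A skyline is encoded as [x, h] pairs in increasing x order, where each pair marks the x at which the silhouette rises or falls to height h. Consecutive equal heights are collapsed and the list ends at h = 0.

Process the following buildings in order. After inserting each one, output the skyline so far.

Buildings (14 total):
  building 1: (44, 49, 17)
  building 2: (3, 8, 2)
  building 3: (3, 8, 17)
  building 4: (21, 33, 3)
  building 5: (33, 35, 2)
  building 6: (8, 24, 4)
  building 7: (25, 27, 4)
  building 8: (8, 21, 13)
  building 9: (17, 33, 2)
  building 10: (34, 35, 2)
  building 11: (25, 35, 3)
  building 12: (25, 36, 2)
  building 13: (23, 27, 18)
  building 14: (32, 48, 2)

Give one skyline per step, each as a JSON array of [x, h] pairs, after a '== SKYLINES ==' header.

== SKYLINES ==
[[44,17],[49,0]]
[[3,2],[8,0],[44,17],[49,0]]
[[3,17],[8,0],[44,17],[49,0]]
[[3,17],[8,0],[21,3],[33,0],[44,17],[49,0]]
[[3,17],[8,0],[21,3],[33,2],[35,0],[44,17],[49,0]]
[[3,17],[8,4],[24,3],[33,2],[35,0],[44,17],[49,0]]
[[3,17],[8,4],[24,3],[25,4],[27,3],[33,2],[35,0],[44,17],[49,0]]
[[3,17],[8,13],[21,4],[24,3],[25,4],[27,3],[33,2],[35,0],[44,17],[49,0]]
[[3,17],[8,13],[21,4],[24,3],[25,4],[27,3],[33,2],[35,0],[44,17],[49,0]]
[[3,17],[8,13],[21,4],[24,3],[25,4],[27,3],[33,2],[35,0],[44,17],[49,0]]
[[3,17],[8,13],[21,4],[24,3],[25,4],[27,3],[35,0],[44,17],[49,0]]
[[3,17],[8,13],[21,4],[24,3],[25,4],[27,3],[35,2],[36,0],[44,17],[49,0]]
[[3,17],[8,13],[21,4],[23,18],[27,3],[35,2],[36,0],[44,17],[49,0]]
[[3,17],[8,13],[21,4],[23,18],[27,3],[35,2],[44,17],[49,0]]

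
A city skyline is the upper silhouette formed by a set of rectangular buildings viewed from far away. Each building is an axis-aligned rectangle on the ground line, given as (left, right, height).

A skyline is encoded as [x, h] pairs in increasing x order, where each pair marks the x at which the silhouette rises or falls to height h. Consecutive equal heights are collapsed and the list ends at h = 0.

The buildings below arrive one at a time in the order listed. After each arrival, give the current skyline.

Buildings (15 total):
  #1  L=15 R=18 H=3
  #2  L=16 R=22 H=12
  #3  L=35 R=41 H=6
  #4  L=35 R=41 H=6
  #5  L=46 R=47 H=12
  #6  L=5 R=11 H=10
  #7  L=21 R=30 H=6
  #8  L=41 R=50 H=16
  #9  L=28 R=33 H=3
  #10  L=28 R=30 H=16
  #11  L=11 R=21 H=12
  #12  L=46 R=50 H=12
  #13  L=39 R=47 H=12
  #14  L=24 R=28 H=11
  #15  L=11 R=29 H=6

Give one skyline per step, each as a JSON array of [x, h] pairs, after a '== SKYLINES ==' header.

== SKYLINES ==
[[15,3],[18,0]]
[[15,3],[16,12],[22,0]]
[[15,3],[16,12],[22,0],[35,6],[41,0]]
[[15,3],[16,12],[22,0],[35,6],[41,0]]
[[15,3],[16,12],[22,0],[35,6],[41,0],[46,12],[47,0]]
[[5,10],[11,0],[15,3],[16,12],[22,0],[35,6],[41,0],[46,12],[47,0]]
[[5,10],[11,0],[15,3],[16,12],[22,6],[30,0],[35,6],[41,0],[46,12],[47,0]]
[[5,10],[11,0],[15,3],[16,12],[22,6],[30,0],[35,6],[41,16],[50,0]]
[[5,10],[11,0],[15,3],[16,12],[22,6],[30,3],[33,0],[35,6],[41,16],[50,0]]
[[5,10],[11,0],[15,3],[16,12],[22,6],[28,16],[30,3],[33,0],[35,6],[41,16],[50,0]]
[[5,10],[11,12],[22,6],[28,16],[30,3],[33,0],[35,6],[41,16],[50,0]]
[[5,10],[11,12],[22,6],[28,16],[30,3],[33,0],[35,6],[41,16],[50,0]]
[[5,10],[11,12],[22,6],[28,16],[30,3],[33,0],[35,6],[39,12],[41,16],[50,0]]
[[5,10],[11,12],[22,6],[24,11],[28,16],[30,3],[33,0],[35,6],[39,12],[41,16],[50,0]]
[[5,10],[11,12],[22,6],[24,11],[28,16],[30,3],[33,0],[35,6],[39,12],[41,16],[50,0]]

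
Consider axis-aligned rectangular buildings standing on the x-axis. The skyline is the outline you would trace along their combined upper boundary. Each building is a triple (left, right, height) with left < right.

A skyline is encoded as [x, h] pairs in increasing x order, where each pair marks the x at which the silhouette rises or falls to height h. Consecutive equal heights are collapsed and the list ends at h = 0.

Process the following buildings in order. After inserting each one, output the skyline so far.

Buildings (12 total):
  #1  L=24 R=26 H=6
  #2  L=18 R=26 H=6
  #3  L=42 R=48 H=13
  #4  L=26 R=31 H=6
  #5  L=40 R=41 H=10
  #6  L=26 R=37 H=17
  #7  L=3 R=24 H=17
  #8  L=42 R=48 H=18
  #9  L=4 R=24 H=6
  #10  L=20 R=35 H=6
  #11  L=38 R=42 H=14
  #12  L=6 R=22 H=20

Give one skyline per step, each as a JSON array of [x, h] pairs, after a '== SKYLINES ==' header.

== SKYLINES ==
[[24,6],[26,0]]
[[18,6],[26,0]]
[[18,6],[26,0],[42,13],[48,0]]
[[18,6],[31,0],[42,13],[48,0]]
[[18,6],[31,0],[40,10],[41,0],[42,13],[48,0]]
[[18,6],[26,17],[37,0],[40,10],[41,0],[42,13],[48,0]]
[[3,17],[24,6],[26,17],[37,0],[40,10],[41,0],[42,13],[48,0]]
[[3,17],[24,6],[26,17],[37,0],[40,10],[41,0],[42,18],[48,0]]
[[3,17],[24,6],[26,17],[37,0],[40,10],[41,0],[42,18],[48,0]]
[[3,17],[24,6],[26,17],[37,0],[40,10],[41,0],[42,18],[48,0]]
[[3,17],[24,6],[26,17],[37,0],[38,14],[42,18],[48,0]]
[[3,17],[6,20],[22,17],[24,6],[26,17],[37,0],[38,14],[42,18],[48,0]]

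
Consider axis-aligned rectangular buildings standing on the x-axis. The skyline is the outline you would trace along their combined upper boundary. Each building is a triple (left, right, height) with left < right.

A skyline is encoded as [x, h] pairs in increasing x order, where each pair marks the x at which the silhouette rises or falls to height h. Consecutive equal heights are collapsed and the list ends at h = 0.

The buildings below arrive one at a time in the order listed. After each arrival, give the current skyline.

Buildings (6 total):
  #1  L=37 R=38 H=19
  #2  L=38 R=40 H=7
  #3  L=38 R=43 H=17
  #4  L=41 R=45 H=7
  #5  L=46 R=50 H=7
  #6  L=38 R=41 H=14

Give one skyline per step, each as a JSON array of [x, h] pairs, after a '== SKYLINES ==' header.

== SKYLINES ==
[[37,19],[38,0]]
[[37,19],[38,7],[40,0]]
[[37,19],[38,17],[43,0]]
[[37,19],[38,17],[43,7],[45,0]]
[[37,19],[38,17],[43,7],[45,0],[46,7],[50,0]]
[[37,19],[38,17],[43,7],[45,0],[46,7],[50,0]]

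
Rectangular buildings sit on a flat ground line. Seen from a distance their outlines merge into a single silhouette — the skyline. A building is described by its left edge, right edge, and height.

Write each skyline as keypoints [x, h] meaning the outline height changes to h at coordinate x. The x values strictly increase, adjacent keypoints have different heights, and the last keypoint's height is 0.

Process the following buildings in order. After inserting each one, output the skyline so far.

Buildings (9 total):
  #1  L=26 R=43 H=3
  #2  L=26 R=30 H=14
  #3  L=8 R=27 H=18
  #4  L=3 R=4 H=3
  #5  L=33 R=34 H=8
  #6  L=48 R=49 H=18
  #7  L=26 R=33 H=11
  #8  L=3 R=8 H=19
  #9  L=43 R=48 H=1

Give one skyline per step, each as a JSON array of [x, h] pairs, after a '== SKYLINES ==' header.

== SKYLINES ==
[[26,3],[43,0]]
[[26,14],[30,3],[43,0]]
[[8,18],[27,14],[30,3],[43,0]]
[[3,3],[4,0],[8,18],[27,14],[30,3],[43,0]]
[[3,3],[4,0],[8,18],[27,14],[30,3],[33,8],[34,3],[43,0]]
[[3,3],[4,0],[8,18],[27,14],[30,3],[33,8],[34,3],[43,0],[48,18],[49,0]]
[[3,3],[4,0],[8,18],[27,14],[30,11],[33,8],[34,3],[43,0],[48,18],[49,0]]
[[3,19],[8,18],[27,14],[30,11],[33,8],[34,3],[43,0],[48,18],[49,0]]
[[3,19],[8,18],[27,14],[30,11],[33,8],[34,3],[43,1],[48,18],[49,0]]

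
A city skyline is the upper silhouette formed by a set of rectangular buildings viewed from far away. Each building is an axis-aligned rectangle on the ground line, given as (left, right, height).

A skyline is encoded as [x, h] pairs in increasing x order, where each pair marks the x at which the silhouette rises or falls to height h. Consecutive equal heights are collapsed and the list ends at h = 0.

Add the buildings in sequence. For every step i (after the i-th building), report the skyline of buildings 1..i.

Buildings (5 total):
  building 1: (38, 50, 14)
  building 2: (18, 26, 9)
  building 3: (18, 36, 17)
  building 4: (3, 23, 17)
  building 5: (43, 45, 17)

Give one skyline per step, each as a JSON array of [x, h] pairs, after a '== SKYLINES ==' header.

== SKYLINES ==
[[38,14],[50,0]]
[[18,9],[26,0],[38,14],[50,0]]
[[18,17],[36,0],[38,14],[50,0]]
[[3,17],[36,0],[38,14],[50,0]]
[[3,17],[36,0],[38,14],[43,17],[45,14],[50,0]]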